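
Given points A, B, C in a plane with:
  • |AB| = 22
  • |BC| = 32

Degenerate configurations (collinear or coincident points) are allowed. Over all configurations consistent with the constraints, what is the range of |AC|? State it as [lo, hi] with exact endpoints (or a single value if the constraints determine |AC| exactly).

|AC| ∈ [10, 54]  (≈ [10.0000, 54.0000])

|AB| ∈ {22}
|BC| ∈ {32}
|AC| ∈ [10, 54]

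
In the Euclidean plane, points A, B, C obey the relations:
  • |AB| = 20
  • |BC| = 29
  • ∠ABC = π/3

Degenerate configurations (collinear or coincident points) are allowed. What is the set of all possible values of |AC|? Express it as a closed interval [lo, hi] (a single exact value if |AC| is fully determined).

|AB| ∈ {20}
|BC| ∈ {29}
|AC| ∈ {√(661)}

|AC| = √(661)  (≈ 25.7099)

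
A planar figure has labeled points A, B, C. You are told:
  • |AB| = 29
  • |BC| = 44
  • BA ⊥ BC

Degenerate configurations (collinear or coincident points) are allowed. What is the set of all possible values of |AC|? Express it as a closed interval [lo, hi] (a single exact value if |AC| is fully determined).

|AC| = √(2777)  (≈ 52.6972)

|AB| ∈ {29}
|BC| ∈ {44}
|AC| ∈ {√(2777)}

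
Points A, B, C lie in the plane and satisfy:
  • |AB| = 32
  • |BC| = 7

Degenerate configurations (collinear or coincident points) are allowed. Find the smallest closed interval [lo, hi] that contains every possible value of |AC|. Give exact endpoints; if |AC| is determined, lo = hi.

|AC| ∈ [25, 39]  (≈ [25.0000, 39.0000])

|AB| ∈ {32}
|BC| ∈ {7}
|AC| ∈ [25, 39]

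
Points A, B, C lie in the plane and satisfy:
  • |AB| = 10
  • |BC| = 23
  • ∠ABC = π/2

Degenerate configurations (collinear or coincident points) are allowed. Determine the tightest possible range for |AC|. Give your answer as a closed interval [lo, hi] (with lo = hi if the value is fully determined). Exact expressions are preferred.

|AB| ∈ {10}
|BC| ∈ {23}
|AC| ∈ {√(629)}

|AC| = √(629)  (≈ 25.0799)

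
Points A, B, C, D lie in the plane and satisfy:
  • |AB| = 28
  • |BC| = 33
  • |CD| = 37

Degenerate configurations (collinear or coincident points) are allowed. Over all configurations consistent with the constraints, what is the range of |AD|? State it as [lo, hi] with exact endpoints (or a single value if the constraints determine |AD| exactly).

|AB| ∈ {28}
|BC| ∈ {33}
|CD| ∈ {37}
|AC| ∈ [5, 61]
|BD| ∈ [4, 70]
|AD| ∈ [0, 98]

|AD| ∈ [0, 98]  (≈ [0.0000, 98.0000])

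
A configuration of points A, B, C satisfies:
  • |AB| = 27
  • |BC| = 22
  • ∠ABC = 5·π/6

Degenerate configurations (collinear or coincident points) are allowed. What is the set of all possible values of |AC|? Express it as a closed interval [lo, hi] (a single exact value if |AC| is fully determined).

|AC| = √(594·√(3) + 1213)  (≈ 47.3481)

|AB| ∈ {27}
|BC| ∈ {22}
|AC| ∈ {√(594·√(3) + 1213)}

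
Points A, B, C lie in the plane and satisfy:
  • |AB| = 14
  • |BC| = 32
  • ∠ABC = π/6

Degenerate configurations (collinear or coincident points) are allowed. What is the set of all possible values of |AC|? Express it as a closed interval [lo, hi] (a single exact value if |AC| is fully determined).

|AB| ∈ {14}
|BC| ∈ {32}
|AC| ∈ {2·√(305 - 112·√(3))}

|AC| = 2·√(305 - 112·√(3))  (≈ 21.0723)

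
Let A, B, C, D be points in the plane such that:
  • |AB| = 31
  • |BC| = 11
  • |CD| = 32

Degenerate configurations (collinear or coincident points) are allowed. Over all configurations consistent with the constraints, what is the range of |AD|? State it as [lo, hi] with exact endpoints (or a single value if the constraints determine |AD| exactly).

|AD| ∈ [0, 74]  (≈ [0.0000, 74.0000])

|AB| ∈ {31}
|BC| ∈ {11}
|CD| ∈ {32}
|AC| ∈ [20, 42]
|BD| ∈ [21, 43]
|AD| ∈ [0, 74]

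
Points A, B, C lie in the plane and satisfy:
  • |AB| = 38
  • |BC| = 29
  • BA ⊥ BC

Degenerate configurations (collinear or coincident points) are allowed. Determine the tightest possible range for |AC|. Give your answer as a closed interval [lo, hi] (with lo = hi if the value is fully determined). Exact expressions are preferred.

|AC| = √(2285)  (≈ 47.8017)

|AB| ∈ {38}
|BC| ∈ {29}
|AC| ∈ {√(2285)}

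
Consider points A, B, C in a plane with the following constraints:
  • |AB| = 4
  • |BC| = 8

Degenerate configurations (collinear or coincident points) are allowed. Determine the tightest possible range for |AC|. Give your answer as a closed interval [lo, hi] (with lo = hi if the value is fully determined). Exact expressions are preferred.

|AB| ∈ {4}
|BC| ∈ {8}
|AC| ∈ [4, 12]

|AC| ∈ [4, 12]  (≈ [4.0000, 12.0000])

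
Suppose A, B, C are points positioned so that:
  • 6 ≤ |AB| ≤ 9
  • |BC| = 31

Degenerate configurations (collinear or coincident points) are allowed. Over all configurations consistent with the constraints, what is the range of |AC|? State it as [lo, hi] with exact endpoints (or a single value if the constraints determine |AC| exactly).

|AC| ∈ [22, 40]  (≈ [22.0000, 40.0000])

|AB| ∈ [6, 9]
|BC| ∈ {31}
|AC| ∈ [22, 40]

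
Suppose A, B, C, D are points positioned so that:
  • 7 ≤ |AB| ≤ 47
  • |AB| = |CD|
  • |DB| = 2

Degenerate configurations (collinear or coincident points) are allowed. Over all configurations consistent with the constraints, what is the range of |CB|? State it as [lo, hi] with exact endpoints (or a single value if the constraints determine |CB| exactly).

|AB| ∈ [7, 47]
|BD| ∈ {2}
|CD| ∈ [7, 47]
|AD| ∈ [5, 49]
|BC| ∈ [5, 49]
|AC| ∈ [0, 96]

|CB| ∈ [5, 49]  (≈ [5.0000, 49.0000])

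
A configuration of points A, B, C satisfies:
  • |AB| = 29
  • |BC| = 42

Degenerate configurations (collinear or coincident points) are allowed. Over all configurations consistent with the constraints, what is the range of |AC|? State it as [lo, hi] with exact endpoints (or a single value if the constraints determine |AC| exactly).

|AC| ∈ [13, 71]  (≈ [13.0000, 71.0000])

|AB| ∈ {29}
|BC| ∈ {42}
|AC| ∈ [13, 71]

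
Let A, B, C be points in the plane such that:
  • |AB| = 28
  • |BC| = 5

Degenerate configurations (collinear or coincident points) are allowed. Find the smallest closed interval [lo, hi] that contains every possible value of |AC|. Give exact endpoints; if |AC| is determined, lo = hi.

|AB| ∈ {28}
|BC| ∈ {5}
|AC| ∈ [23, 33]

|AC| ∈ [23, 33]  (≈ [23.0000, 33.0000])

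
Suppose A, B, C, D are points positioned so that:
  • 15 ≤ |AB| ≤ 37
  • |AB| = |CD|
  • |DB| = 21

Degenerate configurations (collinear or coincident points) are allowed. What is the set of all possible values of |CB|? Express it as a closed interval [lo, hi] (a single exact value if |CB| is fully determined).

|CB| ∈ [0, 58]  (≈ [0.0000, 58.0000])

|AB| ∈ [15, 37]
|BD| ∈ {21}
|CD| ∈ [15, 37]
|AD| ∈ [0, 58]
|BC| ∈ [0, 58]
|AC| ∈ [0, 95]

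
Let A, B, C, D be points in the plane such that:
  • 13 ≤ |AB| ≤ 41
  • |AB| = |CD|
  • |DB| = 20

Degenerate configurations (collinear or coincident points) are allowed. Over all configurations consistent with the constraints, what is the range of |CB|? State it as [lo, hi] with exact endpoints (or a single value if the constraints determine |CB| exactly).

|AB| ∈ [13, 41]
|BD| ∈ {20}
|CD| ∈ [13, 41]
|AD| ∈ [0, 61]
|BC| ∈ [0, 61]
|AC| ∈ [0, 102]

|CB| ∈ [0, 61]  (≈ [0.0000, 61.0000])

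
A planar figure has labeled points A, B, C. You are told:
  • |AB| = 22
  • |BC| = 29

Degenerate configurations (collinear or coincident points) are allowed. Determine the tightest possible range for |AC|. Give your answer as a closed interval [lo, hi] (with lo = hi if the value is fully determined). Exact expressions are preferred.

|AC| ∈ [7, 51]  (≈ [7.0000, 51.0000])

|AB| ∈ {22}
|BC| ∈ {29}
|AC| ∈ [7, 51]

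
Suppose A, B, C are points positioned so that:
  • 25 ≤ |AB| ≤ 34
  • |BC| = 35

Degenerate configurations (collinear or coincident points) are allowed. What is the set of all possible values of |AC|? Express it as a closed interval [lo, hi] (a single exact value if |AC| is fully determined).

|AC| ∈ [1, 69]  (≈ [1.0000, 69.0000])

|AB| ∈ [25, 34]
|BC| ∈ {35}
|AC| ∈ [1, 69]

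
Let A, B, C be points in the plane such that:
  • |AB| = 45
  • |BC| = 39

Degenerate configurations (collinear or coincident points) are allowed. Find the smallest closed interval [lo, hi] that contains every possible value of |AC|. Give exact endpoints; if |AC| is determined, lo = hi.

|AB| ∈ {45}
|BC| ∈ {39}
|AC| ∈ [6, 84]

|AC| ∈ [6, 84]  (≈ [6.0000, 84.0000])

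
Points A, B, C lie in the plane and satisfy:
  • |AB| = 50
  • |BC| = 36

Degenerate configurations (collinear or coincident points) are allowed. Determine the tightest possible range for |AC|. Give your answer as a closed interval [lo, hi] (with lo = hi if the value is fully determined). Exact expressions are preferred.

|AC| ∈ [14, 86]  (≈ [14.0000, 86.0000])

|AB| ∈ {50}
|BC| ∈ {36}
|AC| ∈ [14, 86]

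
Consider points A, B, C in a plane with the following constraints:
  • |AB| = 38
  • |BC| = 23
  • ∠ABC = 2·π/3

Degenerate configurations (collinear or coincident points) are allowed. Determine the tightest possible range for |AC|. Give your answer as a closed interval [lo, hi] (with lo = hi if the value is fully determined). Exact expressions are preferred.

|AC| = √(2847)  (≈ 53.3573)

|AB| ∈ {38}
|BC| ∈ {23}
|AC| ∈ {√(2847)}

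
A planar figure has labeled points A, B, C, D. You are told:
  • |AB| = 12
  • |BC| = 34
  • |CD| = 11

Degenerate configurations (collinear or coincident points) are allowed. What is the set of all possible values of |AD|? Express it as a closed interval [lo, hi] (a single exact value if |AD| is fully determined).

|AB| ∈ {12}
|BC| ∈ {34}
|CD| ∈ {11}
|AC| ∈ [22, 46]
|BD| ∈ [23, 45]
|AD| ∈ [11, 57]

|AD| ∈ [11, 57]  (≈ [11.0000, 57.0000])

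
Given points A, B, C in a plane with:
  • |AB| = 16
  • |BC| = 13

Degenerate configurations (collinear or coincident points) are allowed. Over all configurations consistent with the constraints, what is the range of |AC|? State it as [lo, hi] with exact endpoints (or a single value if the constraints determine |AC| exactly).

|AB| ∈ {16}
|BC| ∈ {13}
|AC| ∈ [3, 29]

|AC| ∈ [3, 29]  (≈ [3.0000, 29.0000])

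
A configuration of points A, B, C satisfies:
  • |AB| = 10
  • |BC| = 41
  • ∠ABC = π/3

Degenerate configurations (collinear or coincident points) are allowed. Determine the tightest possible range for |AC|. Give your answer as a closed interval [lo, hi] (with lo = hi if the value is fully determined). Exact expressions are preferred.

|AB| ∈ {10}
|BC| ∈ {41}
|AC| ∈ {√(1371)}

|AC| = √(1371)  (≈ 37.0270)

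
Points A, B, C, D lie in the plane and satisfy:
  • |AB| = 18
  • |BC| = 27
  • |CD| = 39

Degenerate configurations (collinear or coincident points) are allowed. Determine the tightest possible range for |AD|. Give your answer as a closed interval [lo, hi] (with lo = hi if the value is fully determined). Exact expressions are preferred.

|AD| ∈ [0, 84]  (≈ [0.0000, 84.0000])

|AB| ∈ {18}
|BC| ∈ {27}
|CD| ∈ {39}
|AC| ∈ [9, 45]
|BD| ∈ [12, 66]
|AD| ∈ [0, 84]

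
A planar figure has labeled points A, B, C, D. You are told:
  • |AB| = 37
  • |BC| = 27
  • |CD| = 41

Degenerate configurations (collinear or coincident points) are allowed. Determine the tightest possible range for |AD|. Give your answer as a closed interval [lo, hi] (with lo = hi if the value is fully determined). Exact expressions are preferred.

|AB| ∈ {37}
|BC| ∈ {27}
|CD| ∈ {41}
|AC| ∈ [10, 64]
|BD| ∈ [14, 68]
|AD| ∈ [0, 105]

|AD| ∈ [0, 105]  (≈ [0.0000, 105.0000])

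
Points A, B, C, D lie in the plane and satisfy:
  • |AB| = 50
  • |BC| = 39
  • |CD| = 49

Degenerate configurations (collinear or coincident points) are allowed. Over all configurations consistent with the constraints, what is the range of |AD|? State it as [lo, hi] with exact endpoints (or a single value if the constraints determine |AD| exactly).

|AB| ∈ {50}
|BC| ∈ {39}
|CD| ∈ {49}
|AC| ∈ [11, 89]
|BD| ∈ [10, 88]
|AD| ∈ [0, 138]

|AD| ∈ [0, 138]  (≈ [0.0000, 138.0000])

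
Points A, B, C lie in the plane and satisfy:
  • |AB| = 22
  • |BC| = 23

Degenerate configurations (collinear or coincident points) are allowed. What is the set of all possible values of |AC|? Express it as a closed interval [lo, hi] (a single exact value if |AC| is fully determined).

|AC| ∈ [1, 45]  (≈ [1.0000, 45.0000])

|AB| ∈ {22}
|BC| ∈ {23}
|AC| ∈ [1, 45]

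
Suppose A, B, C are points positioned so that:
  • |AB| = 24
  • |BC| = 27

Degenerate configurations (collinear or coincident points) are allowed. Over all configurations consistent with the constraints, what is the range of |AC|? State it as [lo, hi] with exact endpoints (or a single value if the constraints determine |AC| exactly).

|AC| ∈ [3, 51]  (≈ [3.0000, 51.0000])

|AB| ∈ {24}
|BC| ∈ {27}
|AC| ∈ [3, 51]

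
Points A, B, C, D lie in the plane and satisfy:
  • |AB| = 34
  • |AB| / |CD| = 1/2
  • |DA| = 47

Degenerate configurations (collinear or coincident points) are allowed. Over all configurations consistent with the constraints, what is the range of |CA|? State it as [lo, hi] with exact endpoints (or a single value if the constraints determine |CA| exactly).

|AB| ∈ {34}
|AD| ∈ {47}
|CD| ∈ {68}
|BD| ∈ [13, 81]
|AC| ∈ [21, 115]
|BC| ∈ [0, 149]

|CA| ∈ [21, 115]  (≈ [21.0000, 115.0000])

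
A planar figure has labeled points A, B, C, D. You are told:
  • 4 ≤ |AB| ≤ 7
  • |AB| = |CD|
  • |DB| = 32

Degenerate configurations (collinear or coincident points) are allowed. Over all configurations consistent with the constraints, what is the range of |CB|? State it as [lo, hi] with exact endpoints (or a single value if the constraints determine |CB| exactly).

|AB| ∈ [4, 7]
|BD| ∈ {32}
|CD| ∈ [4, 7]
|AD| ∈ [25, 39]
|BC| ∈ [25, 39]
|AC| ∈ [18, 46]

|CB| ∈ [25, 39]  (≈ [25.0000, 39.0000])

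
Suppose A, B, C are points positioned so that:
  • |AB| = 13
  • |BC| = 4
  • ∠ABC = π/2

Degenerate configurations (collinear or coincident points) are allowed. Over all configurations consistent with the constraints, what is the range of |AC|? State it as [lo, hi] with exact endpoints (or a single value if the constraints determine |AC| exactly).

|AB| ∈ {13}
|BC| ∈ {4}
|AC| ∈ {√(185)}

|AC| = √(185)  (≈ 13.6015)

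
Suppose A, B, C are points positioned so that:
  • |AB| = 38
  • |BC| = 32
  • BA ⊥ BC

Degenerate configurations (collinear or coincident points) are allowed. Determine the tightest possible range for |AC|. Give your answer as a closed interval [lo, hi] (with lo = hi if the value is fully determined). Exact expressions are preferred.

|AC| = 2·√(617)  (≈ 49.6790)

|AB| ∈ {38}
|BC| ∈ {32}
|AC| ∈ {2·√(617)}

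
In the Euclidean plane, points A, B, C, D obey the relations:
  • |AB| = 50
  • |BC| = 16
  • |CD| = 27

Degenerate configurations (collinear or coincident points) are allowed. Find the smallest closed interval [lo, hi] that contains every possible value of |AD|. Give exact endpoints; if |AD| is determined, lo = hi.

|AB| ∈ {50}
|BC| ∈ {16}
|CD| ∈ {27}
|AC| ∈ [34, 66]
|BD| ∈ [11, 43]
|AD| ∈ [7, 93]

|AD| ∈ [7, 93]  (≈ [7.0000, 93.0000])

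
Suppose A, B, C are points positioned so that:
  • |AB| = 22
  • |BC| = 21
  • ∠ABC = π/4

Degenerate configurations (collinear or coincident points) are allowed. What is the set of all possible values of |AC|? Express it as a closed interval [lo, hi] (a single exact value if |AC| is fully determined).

|AC| = √(925 - 462·√(2))  (≈ 16.4813)

|AB| ∈ {22}
|BC| ∈ {21}
|AC| ∈ {√(925 - 462·√(2))}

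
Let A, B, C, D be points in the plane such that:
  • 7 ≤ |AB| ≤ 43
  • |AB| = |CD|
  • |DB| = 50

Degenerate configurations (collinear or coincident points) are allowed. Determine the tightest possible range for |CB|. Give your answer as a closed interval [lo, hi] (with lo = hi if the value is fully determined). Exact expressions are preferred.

|CB| ∈ [7, 93]  (≈ [7.0000, 93.0000])

|AB| ∈ [7, 43]
|BD| ∈ {50}
|CD| ∈ [7, 43]
|AD| ∈ [7, 93]
|BC| ∈ [7, 93]
|AC| ∈ [0, 136]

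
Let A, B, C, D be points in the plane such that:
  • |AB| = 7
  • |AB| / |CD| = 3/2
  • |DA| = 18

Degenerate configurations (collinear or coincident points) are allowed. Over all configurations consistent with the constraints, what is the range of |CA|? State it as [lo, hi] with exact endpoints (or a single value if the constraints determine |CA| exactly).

|CA| ∈ [40/3, 68/3]  (≈ [13.3333, 22.6667])

|AB| ∈ {7}
|AD| ∈ {18}
|CD| ∈ {14/3}
|BD| ∈ [11, 25]
|AC| ∈ [40/3, 68/3]
|BC| ∈ [19/3, 89/3]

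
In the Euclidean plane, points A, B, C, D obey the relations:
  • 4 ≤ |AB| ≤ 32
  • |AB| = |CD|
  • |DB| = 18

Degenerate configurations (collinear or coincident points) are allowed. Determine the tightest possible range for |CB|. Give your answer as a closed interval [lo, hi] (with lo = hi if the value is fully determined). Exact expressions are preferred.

|AB| ∈ [4, 32]
|BD| ∈ {18}
|CD| ∈ [4, 32]
|AD| ∈ [0, 50]
|BC| ∈ [0, 50]
|AC| ∈ [0, 82]

|CB| ∈ [0, 50]  (≈ [0.0000, 50.0000])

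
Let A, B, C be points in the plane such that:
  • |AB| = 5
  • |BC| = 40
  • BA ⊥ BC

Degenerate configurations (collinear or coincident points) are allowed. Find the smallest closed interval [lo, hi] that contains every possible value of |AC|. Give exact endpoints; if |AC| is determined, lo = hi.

|AC| = 5·√(65)  (≈ 40.3113)

|AB| ∈ {5}
|BC| ∈ {40}
|AC| ∈ {5·√(65)}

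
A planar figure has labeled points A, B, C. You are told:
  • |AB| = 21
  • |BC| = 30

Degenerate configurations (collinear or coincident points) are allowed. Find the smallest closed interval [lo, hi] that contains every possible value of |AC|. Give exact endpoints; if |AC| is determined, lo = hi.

|AC| ∈ [9, 51]  (≈ [9.0000, 51.0000])

|AB| ∈ {21}
|BC| ∈ {30}
|AC| ∈ [9, 51]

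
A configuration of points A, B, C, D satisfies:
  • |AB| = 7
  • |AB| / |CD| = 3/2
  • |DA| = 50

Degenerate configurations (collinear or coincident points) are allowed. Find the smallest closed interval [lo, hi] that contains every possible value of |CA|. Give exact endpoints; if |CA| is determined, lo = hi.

|AB| ∈ {7}
|AD| ∈ {50}
|CD| ∈ {14/3}
|BD| ∈ [43, 57]
|AC| ∈ [136/3, 164/3]
|BC| ∈ [115/3, 185/3]

|CA| ∈ [136/3, 164/3]  (≈ [45.3333, 54.6667])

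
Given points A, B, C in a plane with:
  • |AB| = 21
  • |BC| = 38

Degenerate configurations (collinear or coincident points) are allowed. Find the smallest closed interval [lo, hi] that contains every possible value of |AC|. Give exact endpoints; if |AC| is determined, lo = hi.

|AB| ∈ {21}
|BC| ∈ {38}
|AC| ∈ [17, 59]

|AC| ∈ [17, 59]  (≈ [17.0000, 59.0000])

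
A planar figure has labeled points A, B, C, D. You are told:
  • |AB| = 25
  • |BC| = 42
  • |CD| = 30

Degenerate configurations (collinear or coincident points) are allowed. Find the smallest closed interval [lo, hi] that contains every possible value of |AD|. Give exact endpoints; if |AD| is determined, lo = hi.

|AB| ∈ {25}
|BC| ∈ {42}
|CD| ∈ {30}
|AC| ∈ [17, 67]
|BD| ∈ [12, 72]
|AD| ∈ [0, 97]

|AD| ∈ [0, 97]  (≈ [0.0000, 97.0000])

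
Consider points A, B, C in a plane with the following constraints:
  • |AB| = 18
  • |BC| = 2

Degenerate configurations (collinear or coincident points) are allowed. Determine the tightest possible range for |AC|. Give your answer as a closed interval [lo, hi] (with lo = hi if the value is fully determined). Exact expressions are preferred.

|AB| ∈ {18}
|BC| ∈ {2}
|AC| ∈ [16, 20]

|AC| ∈ [16, 20]  (≈ [16.0000, 20.0000])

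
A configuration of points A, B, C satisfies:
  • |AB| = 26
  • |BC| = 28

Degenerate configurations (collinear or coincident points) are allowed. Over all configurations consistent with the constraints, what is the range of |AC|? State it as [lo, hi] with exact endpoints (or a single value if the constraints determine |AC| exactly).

|AC| ∈ [2, 54]  (≈ [2.0000, 54.0000])

|AB| ∈ {26}
|BC| ∈ {28}
|AC| ∈ [2, 54]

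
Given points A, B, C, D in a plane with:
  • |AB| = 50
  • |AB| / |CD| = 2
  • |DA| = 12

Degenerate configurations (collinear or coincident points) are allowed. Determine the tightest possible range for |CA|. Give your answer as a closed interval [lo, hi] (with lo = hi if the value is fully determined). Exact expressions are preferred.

|AB| ∈ {50}
|AD| ∈ {12}
|CD| ∈ {25}
|BD| ∈ [38, 62]
|AC| ∈ [13, 37]
|BC| ∈ [13, 87]

|CA| ∈ [13, 37]  (≈ [13.0000, 37.0000])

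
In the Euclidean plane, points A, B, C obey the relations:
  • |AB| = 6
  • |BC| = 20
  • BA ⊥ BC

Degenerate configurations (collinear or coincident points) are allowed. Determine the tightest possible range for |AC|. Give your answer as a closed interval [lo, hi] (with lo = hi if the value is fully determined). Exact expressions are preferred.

|AB| ∈ {6}
|BC| ∈ {20}
|AC| ∈ {2·√(109)}

|AC| = 2·√(109)  (≈ 20.8806)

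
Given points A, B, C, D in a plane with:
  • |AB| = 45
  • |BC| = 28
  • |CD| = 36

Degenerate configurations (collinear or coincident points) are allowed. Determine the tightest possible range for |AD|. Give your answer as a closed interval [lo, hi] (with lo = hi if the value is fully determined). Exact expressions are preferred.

|AB| ∈ {45}
|BC| ∈ {28}
|CD| ∈ {36}
|AC| ∈ [17, 73]
|BD| ∈ [8, 64]
|AD| ∈ [0, 109]

|AD| ∈ [0, 109]  (≈ [0.0000, 109.0000])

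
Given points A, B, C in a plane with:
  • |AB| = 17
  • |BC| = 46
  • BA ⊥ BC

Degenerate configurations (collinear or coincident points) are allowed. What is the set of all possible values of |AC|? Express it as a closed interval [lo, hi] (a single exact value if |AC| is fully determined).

|AC| = √(2405)  (≈ 49.0408)

|AB| ∈ {17}
|BC| ∈ {46}
|AC| ∈ {√(2405)}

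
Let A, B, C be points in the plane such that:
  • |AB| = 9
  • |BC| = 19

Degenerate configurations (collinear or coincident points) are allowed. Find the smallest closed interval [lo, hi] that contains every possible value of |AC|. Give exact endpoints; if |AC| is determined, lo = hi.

|AB| ∈ {9}
|BC| ∈ {19}
|AC| ∈ [10, 28]

|AC| ∈ [10, 28]  (≈ [10.0000, 28.0000])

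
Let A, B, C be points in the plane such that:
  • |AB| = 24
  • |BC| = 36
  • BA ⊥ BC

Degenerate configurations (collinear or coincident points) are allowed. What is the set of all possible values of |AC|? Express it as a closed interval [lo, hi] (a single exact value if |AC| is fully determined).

|AB| ∈ {24}
|BC| ∈ {36}
|AC| ∈ {12·√(13)}

|AC| = 12·√(13)  (≈ 43.2666)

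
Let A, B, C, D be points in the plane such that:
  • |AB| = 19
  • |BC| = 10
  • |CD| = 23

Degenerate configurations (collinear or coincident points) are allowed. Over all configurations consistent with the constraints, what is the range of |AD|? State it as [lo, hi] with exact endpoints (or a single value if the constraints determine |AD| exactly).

|AB| ∈ {19}
|BC| ∈ {10}
|CD| ∈ {23}
|AC| ∈ [9, 29]
|BD| ∈ [13, 33]
|AD| ∈ [0, 52]

|AD| ∈ [0, 52]  (≈ [0.0000, 52.0000])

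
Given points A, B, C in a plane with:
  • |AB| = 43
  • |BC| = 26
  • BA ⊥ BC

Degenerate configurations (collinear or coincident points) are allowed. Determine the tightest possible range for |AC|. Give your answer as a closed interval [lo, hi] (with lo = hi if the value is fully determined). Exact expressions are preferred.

|AC| = 5·√(101)  (≈ 50.2494)

|AB| ∈ {43}
|BC| ∈ {26}
|AC| ∈ {5·√(101)}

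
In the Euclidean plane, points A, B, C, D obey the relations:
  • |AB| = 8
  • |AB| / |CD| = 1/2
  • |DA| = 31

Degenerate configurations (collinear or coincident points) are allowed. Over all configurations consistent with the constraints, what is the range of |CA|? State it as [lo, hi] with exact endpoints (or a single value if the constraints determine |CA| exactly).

|AB| ∈ {8}
|AD| ∈ {31}
|CD| ∈ {16}
|BD| ∈ [23, 39]
|AC| ∈ [15, 47]
|BC| ∈ [7, 55]

|CA| ∈ [15, 47]  (≈ [15.0000, 47.0000])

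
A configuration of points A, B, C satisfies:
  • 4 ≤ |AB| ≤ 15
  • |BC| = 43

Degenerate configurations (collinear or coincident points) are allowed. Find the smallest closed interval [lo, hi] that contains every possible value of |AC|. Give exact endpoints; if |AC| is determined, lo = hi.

|AB| ∈ [4, 15]
|BC| ∈ {43}
|AC| ∈ [28, 58]

|AC| ∈ [28, 58]  (≈ [28.0000, 58.0000])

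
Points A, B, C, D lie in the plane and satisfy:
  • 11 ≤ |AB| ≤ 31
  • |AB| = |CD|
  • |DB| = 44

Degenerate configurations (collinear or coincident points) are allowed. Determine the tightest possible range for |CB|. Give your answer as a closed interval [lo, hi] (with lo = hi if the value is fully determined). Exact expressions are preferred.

|AB| ∈ [11, 31]
|BD| ∈ {44}
|CD| ∈ [11, 31]
|AD| ∈ [13, 75]
|BC| ∈ [13, 75]
|AC| ∈ [0, 106]

|CB| ∈ [13, 75]  (≈ [13.0000, 75.0000])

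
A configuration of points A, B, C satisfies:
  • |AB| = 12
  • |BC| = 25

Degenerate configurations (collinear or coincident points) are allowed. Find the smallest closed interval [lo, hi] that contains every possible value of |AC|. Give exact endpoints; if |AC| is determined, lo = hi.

|AC| ∈ [13, 37]  (≈ [13.0000, 37.0000])

|AB| ∈ {12}
|BC| ∈ {25}
|AC| ∈ [13, 37]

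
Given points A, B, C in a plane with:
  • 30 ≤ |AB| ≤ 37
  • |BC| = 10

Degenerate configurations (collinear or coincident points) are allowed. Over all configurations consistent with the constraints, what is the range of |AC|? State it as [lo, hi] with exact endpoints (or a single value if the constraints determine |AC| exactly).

|AC| ∈ [20, 47]  (≈ [20.0000, 47.0000])

|AB| ∈ [30, 37]
|BC| ∈ {10}
|AC| ∈ [20, 47]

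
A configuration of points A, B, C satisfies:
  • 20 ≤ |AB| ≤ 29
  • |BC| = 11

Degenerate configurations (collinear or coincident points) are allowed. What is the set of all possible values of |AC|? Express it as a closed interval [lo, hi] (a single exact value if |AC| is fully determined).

|AC| ∈ [9, 40]  (≈ [9.0000, 40.0000])

|AB| ∈ [20, 29]
|BC| ∈ {11}
|AC| ∈ [9, 40]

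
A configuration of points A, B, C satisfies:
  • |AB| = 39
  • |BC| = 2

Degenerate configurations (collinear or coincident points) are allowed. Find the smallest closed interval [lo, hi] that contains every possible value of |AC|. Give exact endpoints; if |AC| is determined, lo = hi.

|AB| ∈ {39}
|BC| ∈ {2}
|AC| ∈ [37, 41]

|AC| ∈ [37, 41]  (≈ [37.0000, 41.0000])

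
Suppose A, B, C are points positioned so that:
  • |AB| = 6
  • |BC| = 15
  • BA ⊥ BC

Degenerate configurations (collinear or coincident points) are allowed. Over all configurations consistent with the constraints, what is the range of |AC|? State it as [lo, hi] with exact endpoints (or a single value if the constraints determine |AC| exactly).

|AC| = 3·√(29)  (≈ 16.1555)

|AB| ∈ {6}
|BC| ∈ {15}
|AC| ∈ {3·√(29)}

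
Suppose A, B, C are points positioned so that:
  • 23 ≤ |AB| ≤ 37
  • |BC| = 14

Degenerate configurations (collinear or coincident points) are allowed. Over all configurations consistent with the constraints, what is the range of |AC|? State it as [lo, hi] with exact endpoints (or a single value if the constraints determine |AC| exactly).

|AC| ∈ [9, 51]  (≈ [9.0000, 51.0000])

|AB| ∈ [23, 37]
|BC| ∈ {14}
|AC| ∈ [9, 51]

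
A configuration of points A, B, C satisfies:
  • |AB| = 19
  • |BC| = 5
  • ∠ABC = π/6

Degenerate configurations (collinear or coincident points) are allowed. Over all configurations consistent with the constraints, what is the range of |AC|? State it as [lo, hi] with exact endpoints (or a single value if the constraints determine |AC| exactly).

|AB| ∈ {19}
|BC| ∈ {5}
|AC| ∈ {√(386 - 95·√(3))}

|AC| = √(386 - 95·√(3))  (≈ 14.8814)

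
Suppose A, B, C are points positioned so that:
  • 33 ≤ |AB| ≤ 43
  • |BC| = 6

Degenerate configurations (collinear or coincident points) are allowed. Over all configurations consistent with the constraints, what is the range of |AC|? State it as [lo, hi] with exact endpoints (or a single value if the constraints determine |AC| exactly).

|AC| ∈ [27, 49]  (≈ [27.0000, 49.0000])

|AB| ∈ [33, 43]
|BC| ∈ {6}
|AC| ∈ [27, 49]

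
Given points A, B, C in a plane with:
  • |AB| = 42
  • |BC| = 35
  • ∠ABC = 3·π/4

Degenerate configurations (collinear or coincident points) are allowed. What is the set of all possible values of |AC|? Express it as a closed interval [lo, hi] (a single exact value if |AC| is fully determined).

|AB| ∈ {42}
|BC| ∈ {35}
|AC| ∈ {7·√(30·√(2) + 61)}

|AC| = 7·√(30·√(2) + 61)  (≈ 71.1891)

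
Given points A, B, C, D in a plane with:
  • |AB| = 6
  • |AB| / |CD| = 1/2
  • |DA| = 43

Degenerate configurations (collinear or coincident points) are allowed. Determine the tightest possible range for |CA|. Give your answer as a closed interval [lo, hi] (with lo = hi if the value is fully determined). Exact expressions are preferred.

|CA| ∈ [31, 55]  (≈ [31.0000, 55.0000])

|AB| ∈ {6}
|AD| ∈ {43}
|CD| ∈ {12}
|BD| ∈ [37, 49]
|AC| ∈ [31, 55]
|BC| ∈ [25, 61]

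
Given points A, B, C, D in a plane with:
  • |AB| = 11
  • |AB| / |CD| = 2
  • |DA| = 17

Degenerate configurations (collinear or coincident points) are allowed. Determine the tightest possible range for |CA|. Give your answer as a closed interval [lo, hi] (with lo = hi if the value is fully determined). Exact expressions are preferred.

|CA| ∈ [23/2, 45/2]  (≈ [11.5000, 22.5000])

|AB| ∈ {11}
|AD| ∈ {17}
|CD| ∈ {11/2}
|BD| ∈ [6, 28]
|AC| ∈ [23/2, 45/2]
|BC| ∈ [1/2, 67/2]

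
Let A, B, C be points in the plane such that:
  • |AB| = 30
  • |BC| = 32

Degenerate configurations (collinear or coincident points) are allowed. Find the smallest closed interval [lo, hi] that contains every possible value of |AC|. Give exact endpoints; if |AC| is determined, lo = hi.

|AC| ∈ [2, 62]  (≈ [2.0000, 62.0000])

|AB| ∈ {30}
|BC| ∈ {32}
|AC| ∈ [2, 62]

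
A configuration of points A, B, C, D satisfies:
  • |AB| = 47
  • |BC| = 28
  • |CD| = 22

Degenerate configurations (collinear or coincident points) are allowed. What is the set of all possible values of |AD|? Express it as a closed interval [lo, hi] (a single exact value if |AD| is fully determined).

|AB| ∈ {47}
|BC| ∈ {28}
|CD| ∈ {22}
|AC| ∈ [19, 75]
|BD| ∈ [6, 50]
|AD| ∈ [0, 97]

|AD| ∈ [0, 97]  (≈ [0.0000, 97.0000])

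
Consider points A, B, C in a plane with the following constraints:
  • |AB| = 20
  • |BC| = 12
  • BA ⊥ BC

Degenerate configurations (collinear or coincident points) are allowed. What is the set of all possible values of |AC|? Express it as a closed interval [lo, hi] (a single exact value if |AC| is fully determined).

|AC| = 4·√(34)  (≈ 23.3238)

|AB| ∈ {20}
|BC| ∈ {12}
|AC| ∈ {4·√(34)}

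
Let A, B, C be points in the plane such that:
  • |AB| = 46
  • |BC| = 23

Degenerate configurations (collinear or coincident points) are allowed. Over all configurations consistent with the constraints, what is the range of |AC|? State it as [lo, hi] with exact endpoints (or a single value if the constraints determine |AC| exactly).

|AC| ∈ [23, 69]  (≈ [23.0000, 69.0000])

|AB| ∈ {46}
|BC| ∈ {23}
|AC| ∈ [23, 69]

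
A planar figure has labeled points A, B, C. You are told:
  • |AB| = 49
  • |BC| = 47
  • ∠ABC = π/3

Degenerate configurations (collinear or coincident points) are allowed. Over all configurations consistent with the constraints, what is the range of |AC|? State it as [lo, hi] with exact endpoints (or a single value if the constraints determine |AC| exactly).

|AC| = √(2307)  (≈ 48.0312)

|AB| ∈ {49}
|BC| ∈ {47}
|AC| ∈ {√(2307)}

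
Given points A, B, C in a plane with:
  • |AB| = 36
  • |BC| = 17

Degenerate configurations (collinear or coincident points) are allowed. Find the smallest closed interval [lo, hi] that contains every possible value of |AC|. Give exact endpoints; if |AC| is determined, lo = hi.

|AC| ∈ [19, 53]  (≈ [19.0000, 53.0000])

|AB| ∈ {36}
|BC| ∈ {17}
|AC| ∈ [19, 53]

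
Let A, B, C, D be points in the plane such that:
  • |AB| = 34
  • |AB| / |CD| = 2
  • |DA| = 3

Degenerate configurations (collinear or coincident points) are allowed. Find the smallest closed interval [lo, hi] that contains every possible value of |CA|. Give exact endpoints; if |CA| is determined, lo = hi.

|AB| ∈ {34}
|AD| ∈ {3}
|CD| ∈ {17}
|BD| ∈ [31, 37]
|AC| ∈ [14, 20]
|BC| ∈ [14, 54]

|CA| ∈ [14, 20]  (≈ [14.0000, 20.0000])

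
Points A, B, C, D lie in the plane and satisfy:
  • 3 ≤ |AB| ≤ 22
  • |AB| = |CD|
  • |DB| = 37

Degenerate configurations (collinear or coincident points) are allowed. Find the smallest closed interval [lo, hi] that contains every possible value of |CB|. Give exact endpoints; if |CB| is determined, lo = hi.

|AB| ∈ [3, 22]
|BD| ∈ {37}
|CD| ∈ [3, 22]
|AD| ∈ [15, 59]
|BC| ∈ [15, 59]
|AC| ∈ [0, 81]

|CB| ∈ [15, 59]  (≈ [15.0000, 59.0000])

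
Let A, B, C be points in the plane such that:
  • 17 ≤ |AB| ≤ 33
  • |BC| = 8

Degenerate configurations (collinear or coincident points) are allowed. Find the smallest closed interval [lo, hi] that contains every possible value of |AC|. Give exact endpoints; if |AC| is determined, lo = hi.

|AB| ∈ [17, 33]
|BC| ∈ {8}
|AC| ∈ [9, 41]

|AC| ∈ [9, 41]  (≈ [9.0000, 41.0000])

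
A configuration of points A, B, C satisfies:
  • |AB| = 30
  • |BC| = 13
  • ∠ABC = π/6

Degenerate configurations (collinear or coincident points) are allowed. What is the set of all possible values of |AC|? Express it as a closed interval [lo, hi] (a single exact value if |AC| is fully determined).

|AC| = √(1069 - 390·√(3))  (≈ 19.8368)

|AB| ∈ {30}
|BC| ∈ {13}
|AC| ∈ {√(1069 - 390·√(3))}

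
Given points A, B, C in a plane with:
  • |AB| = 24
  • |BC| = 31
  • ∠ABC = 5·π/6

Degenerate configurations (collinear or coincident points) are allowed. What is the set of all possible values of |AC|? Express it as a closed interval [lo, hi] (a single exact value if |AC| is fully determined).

|AB| ∈ {24}
|BC| ∈ {31}
|AC| ∈ {√(744·√(3) + 1537)}

|AC| = √(744·√(3) + 1537)  (≈ 53.1568)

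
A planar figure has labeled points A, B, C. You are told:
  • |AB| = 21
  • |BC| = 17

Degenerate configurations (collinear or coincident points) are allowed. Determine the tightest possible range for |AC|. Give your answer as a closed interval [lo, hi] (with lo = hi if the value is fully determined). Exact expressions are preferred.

|AC| ∈ [4, 38]  (≈ [4.0000, 38.0000])

|AB| ∈ {21}
|BC| ∈ {17}
|AC| ∈ [4, 38]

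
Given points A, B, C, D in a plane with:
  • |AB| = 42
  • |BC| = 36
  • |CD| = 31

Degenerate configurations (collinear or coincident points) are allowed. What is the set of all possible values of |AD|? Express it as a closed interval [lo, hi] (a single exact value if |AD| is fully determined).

|AB| ∈ {42}
|BC| ∈ {36}
|CD| ∈ {31}
|AC| ∈ [6, 78]
|BD| ∈ [5, 67]
|AD| ∈ [0, 109]

|AD| ∈ [0, 109]  (≈ [0.0000, 109.0000])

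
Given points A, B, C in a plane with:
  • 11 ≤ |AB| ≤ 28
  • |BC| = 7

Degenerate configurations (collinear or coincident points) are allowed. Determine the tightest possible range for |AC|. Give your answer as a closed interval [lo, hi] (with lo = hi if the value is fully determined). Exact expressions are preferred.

|AB| ∈ [11, 28]
|BC| ∈ {7}
|AC| ∈ [4, 35]

|AC| ∈ [4, 35]  (≈ [4.0000, 35.0000])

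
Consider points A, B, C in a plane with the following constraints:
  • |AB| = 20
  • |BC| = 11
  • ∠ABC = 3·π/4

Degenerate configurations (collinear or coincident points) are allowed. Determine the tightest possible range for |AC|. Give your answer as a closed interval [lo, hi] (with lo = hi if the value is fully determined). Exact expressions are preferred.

|AB| ∈ {20}
|BC| ∈ {11}
|AC| ∈ {√(220·√(2) + 521)}

|AC| = √(220·√(2) + 521)  (≈ 28.8466)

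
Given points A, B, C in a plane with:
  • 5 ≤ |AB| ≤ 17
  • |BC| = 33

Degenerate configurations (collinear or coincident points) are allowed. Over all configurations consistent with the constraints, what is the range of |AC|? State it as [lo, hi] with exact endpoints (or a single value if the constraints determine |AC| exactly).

|AB| ∈ [5, 17]
|BC| ∈ {33}
|AC| ∈ [16, 50]

|AC| ∈ [16, 50]  (≈ [16.0000, 50.0000])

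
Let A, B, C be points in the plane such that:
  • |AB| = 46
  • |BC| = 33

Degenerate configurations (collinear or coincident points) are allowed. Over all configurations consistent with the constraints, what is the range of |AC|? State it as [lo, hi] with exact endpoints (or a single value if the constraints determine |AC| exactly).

|AC| ∈ [13, 79]  (≈ [13.0000, 79.0000])

|AB| ∈ {46}
|BC| ∈ {33}
|AC| ∈ [13, 79]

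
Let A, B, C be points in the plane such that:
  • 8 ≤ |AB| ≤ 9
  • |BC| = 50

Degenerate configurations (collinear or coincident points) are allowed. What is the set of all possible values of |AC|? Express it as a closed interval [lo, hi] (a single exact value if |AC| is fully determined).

|AB| ∈ [8, 9]
|BC| ∈ {50}
|AC| ∈ [41, 59]

|AC| ∈ [41, 59]  (≈ [41.0000, 59.0000])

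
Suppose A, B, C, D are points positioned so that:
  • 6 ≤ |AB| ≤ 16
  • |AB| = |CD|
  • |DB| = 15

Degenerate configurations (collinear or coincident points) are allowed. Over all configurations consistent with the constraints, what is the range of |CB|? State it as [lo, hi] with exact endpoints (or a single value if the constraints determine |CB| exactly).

|CB| ∈ [0, 31]  (≈ [0.0000, 31.0000])

|AB| ∈ [6, 16]
|BD| ∈ {15}
|CD| ∈ [6, 16]
|AD| ∈ [0, 31]
|BC| ∈ [0, 31]
|AC| ∈ [0, 47]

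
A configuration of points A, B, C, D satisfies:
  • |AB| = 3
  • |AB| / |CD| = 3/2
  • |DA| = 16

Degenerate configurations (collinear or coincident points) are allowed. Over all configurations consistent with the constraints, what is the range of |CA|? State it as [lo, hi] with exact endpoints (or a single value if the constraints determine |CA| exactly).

|CA| ∈ [14, 18]  (≈ [14.0000, 18.0000])

|AB| ∈ {3}
|AD| ∈ {16}
|CD| ∈ {2}
|BD| ∈ [13, 19]
|AC| ∈ [14, 18]
|BC| ∈ [11, 21]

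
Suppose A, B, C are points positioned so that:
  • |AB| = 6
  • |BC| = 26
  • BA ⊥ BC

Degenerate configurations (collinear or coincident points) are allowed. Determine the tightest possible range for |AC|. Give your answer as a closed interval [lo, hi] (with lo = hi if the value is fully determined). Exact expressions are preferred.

|AC| = 2·√(178)  (≈ 26.6833)

|AB| ∈ {6}
|BC| ∈ {26}
|AC| ∈ {2·√(178)}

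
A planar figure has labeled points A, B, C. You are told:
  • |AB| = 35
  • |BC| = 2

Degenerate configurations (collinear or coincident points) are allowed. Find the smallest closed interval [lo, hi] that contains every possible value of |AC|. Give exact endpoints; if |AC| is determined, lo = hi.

|AB| ∈ {35}
|BC| ∈ {2}
|AC| ∈ [33, 37]

|AC| ∈ [33, 37]  (≈ [33.0000, 37.0000])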